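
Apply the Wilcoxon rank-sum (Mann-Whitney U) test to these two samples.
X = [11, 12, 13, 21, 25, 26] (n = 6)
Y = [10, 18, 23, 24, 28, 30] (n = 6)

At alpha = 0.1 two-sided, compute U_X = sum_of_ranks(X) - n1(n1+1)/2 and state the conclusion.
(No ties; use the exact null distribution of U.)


Step 1: Combine and sort all 12 observations; assign midranks.
sorted (value, group): (10,Y), (11,X), (12,X), (13,X), (18,Y), (21,X), (23,Y), (24,Y), (25,X), (26,X), (28,Y), (30,Y)
ranks: 10->1, 11->2, 12->3, 13->4, 18->5, 21->6, 23->7, 24->8, 25->9, 26->10, 28->11, 30->12
Step 2: Rank sum for X: R1 = 2 + 3 + 4 + 6 + 9 + 10 = 34.
Step 3: U_X = R1 - n1(n1+1)/2 = 34 - 6*7/2 = 34 - 21 = 13.
       U_Y = n1*n2 - U_X = 36 - 13 = 23.
Step 4: No ties, so the exact null distribution of U (based on enumerating the C(12,6) = 924 equally likely rank assignments) gives the two-sided p-value.
Step 5: p-value = 0.484848; compare to alpha = 0.1. fail to reject H0.

U_X = 13, p = 0.484848, fail to reject H0 at alpha = 0.1.


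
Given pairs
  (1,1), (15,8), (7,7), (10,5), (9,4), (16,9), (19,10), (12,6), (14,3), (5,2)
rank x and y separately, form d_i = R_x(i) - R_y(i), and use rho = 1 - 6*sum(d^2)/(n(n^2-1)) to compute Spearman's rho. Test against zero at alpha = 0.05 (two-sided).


Step 1: Rank x and y separately (midranks; no ties here).
rank(x): 1->1, 15->8, 7->3, 10->5, 9->4, 16->9, 19->10, 12->6, 14->7, 5->2
rank(y): 1->1, 8->8, 7->7, 5->5, 4->4, 9->9, 10->10, 6->6, 3->3, 2->2
Step 2: d_i = R_x(i) - R_y(i); compute d_i^2.
  (1-1)^2=0, (8-8)^2=0, (3-7)^2=16, (5-5)^2=0, (4-4)^2=0, (9-9)^2=0, (10-10)^2=0, (6-6)^2=0, (7-3)^2=16, (2-2)^2=0
sum(d^2) = 32.
Step 3: rho = 1 - 6*32 / (10*(10^2 - 1)) = 1 - 192/990 = 0.806061.
Step 4: Under H0, t = rho * sqrt((n-2)/(1-rho^2)) = 3.8522 ~ t(8).
Step 5: Two-sided p-value from the t-distribution with 8 df = 0.004862.
Step 6: alpha = 0.05. reject H0.

rho = 0.8061, p = 0.004862, reject H0 at alpha = 0.05.


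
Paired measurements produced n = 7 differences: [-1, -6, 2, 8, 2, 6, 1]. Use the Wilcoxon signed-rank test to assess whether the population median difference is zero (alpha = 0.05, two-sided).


Step 1: Drop any zero differences (none here) and take |d_i|.
|d| = [1, 6, 2, 8, 2, 6, 1]
Step 2: Midrank |d_i| (ties get averaged ranks).
ranks: |1|->1.5, |6|->5.5, |2|->3.5, |8|->7, |2|->3.5, |6|->5.5, |1|->1.5
Step 3: Attach original signs; sum ranks with positive sign and with negative sign.
W+ = 3.5 + 7 + 3.5 + 5.5 + 1.5 = 21
W- = 1.5 + 5.5 = 7
(Check: W+ + W- = 28 should equal n(n+1)/2 = 28.)
Step 4: Test statistic W = min(W+, W-) = 7.
Step 5: Ties in |d|, so use the tie-corrected normal approximation.
        E[W] = n(n+1)/4 = 7*8/4 = 14.
        Tie groups: |d|=1 (t=2), |d|=2 (t=2), |d|=6 (t=2); sum(t^3 - t) = 18.
        Var[W] = n(n+1)(2n+1)/24 - sum(t^3-t)/48 = 840/24 - 18/48 = 34.625.
        z = (W - E[W]) / sqrt(Var[W]) = (7 - 14) / 5.8843 = -1.1896.
        Two-sided p = 2*Phi(z) = 0.234201.
Step 6: alpha = 0.05. fail to reject H0.

W+ = 21, W- = 7, W = min = 7, p = 0.234201, fail to reject H0.


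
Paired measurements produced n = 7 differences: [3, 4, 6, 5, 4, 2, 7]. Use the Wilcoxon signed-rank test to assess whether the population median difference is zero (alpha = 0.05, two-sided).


Step 1: Drop any zero differences (none here) and take |d_i|.
|d| = [3, 4, 6, 5, 4, 2, 7]
Step 2: Midrank |d_i| (ties get averaged ranks).
ranks: |3|->2, |4|->3.5, |6|->6, |5|->5, |4|->3.5, |2|->1, |7|->7
Step 3: Attach original signs; sum ranks with positive sign and with negative sign.
W+ = 2 + 3.5 + 6 + 5 + 3.5 + 1 + 7 = 28
W- = 0 = 0
(Check: W+ + W- = 28 should equal n(n+1)/2 = 28.)
Step 4: Test statistic W = min(W+, W-) = 0.
Step 5: Ties in |d|, so use the tie-corrected normal approximation.
        E[W] = n(n+1)/4 = 7*8/4 = 14.
        Tie groups: |d|=4 (t=2); sum(t^3 - t) = 6.
        Var[W] = n(n+1)(2n+1)/24 - sum(t^3-t)/48 = 840/24 - 6/48 = 34.875.
        z = (W - E[W]) / sqrt(Var[W]) = (0 - 14) / 5.9055 = -2.3707.
        Two-sided p = 2*Phi(z) = 0.017756.
Step 6: alpha = 0.05. reject H0.

W+ = 28, W- = 0, W = min = 0, p = 0.017756, reject H0.


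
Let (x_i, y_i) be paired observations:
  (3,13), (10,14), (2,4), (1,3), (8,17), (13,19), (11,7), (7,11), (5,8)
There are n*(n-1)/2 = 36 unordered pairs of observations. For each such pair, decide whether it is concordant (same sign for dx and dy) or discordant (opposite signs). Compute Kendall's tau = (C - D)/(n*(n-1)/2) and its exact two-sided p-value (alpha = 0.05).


Step 1: Enumerate the 36 unordered pairs (i,j) with i<j and classify each by sign(x_j-x_i) * sign(y_j-y_i).
  (1,2):dx=+7,dy=+1->C; (1,3):dx=-1,dy=-9->C; (1,4):dx=-2,dy=-10->C; (1,5):dx=+5,dy=+4->C
  (1,6):dx=+10,dy=+6->C; (1,7):dx=+8,dy=-6->D; (1,8):dx=+4,dy=-2->D; (1,9):dx=+2,dy=-5->D
  (2,3):dx=-8,dy=-10->C; (2,4):dx=-9,dy=-11->C; (2,5):dx=-2,dy=+3->D; (2,6):dx=+3,dy=+5->C
  (2,7):dx=+1,dy=-7->D; (2,8):dx=-3,dy=-3->C; (2,9):dx=-5,dy=-6->C; (3,4):dx=-1,dy=-1->C
  (3,5):dx=+6,dy=+13->C; (3,6):dx=+11,dy=+15->C; (3,7):dx=+9,dy=+3->C; (3,8):dx=+5,dy=+7->C
  (3,9):dx=+3,dy=+4->C; (4,5):dx=+7,dy=+14->C; (4,6):dx=+12,dy=+16->C; (4,7):dx=+10,dy=+4->C
  (4,8):dx=+6,dy=+8->C; (4,9):dx=+4,dy=+5->C; (5,6):dx=+5,dy=+2->C; (5,7):dx=+3,dy=-10->D
  (5,8):dx=-1,dy=-6->C; (5,9):dx=-3,dy=-9->C; (6,7):dx=-2,dy=-12->C; (6,8):dx=-6,dy=-8->C
  (6,9):dx=-8,dy=-11->C; (7,8):dx=-4,dy=+4->D; (7,9):dx=-6,dy=+1->D; (8,9):dx=-2,dy=-3->C
Step 2: C = 28, D = 8, total pairs = 36.
Step 3: tau = (C - D)/(n(n-1)/2) = (28 - 8)/36 = 0.555556.
Step 4: Exact two-sided p-value (enumerate n! = 362880 permutations of y under H0): p = 0.044615.
Step 5: alpha = 0.05. reject H0.

tau_b = 0.5556 (C=28, D=8), p = 0.044615, reject H0.


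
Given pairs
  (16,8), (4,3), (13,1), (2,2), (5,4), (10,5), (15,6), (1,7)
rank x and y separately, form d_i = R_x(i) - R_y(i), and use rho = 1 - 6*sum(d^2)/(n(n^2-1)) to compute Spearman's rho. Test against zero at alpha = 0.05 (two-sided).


Step 1: Rank x and y separately (midranks; no ties here).
rank(x): 16->8, 4->3, 13->6, 2->2, 5->4, 10->5, 15->7, 1->1
rank(y): 8->8, 3->3, 1->1, 2->2, 4->4, 5->5, 6->6, 7->7
Step 2: d_i = R_x(i) - R_y(i); compute d_i^2.
  (8-8)^2=0, (3-3)^2=0, (6-1)^2=25, (2-2)^2=0, (4-4)^2=0, (5-5)^2=0, (7-6)^2=1, (1-7)^2=36
sum(d^2) = 62.
Step 3: rho = 1 - 6*62 / (8*(8^2 - 1)) = 1 - 372/504 = 0.261905.
Step 4: Under H0, t = rho * sqrt((n-2)/(1-rho^2)) = 0.6647 ~ t(6).
Step 5: Two-sided p-value from the t-distribution with 6 df = 0.530923.
Step 6: alpha = 0.05. fail to reject H0.

rho = 0.2619, p = 0.530923, fail to reject H0 at alpha = 0.05.


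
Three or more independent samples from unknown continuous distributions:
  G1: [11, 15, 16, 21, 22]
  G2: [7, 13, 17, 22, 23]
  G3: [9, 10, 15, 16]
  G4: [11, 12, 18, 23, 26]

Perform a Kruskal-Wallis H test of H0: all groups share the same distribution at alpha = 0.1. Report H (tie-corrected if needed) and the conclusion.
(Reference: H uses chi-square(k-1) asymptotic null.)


Step 1: Combine all N = 19 observations and assign midranks.
sorted (value, group, rank): (7,G2,1), (9,G3,2), (10,G3,3), (11,G1,4.5), (11,G4,4.5), (12,G4,6), (13,G2,7), (15,G1,8.5), (15,G3,8.5), (16,G1,10.5), (16,G3,10.5), (17,G2,12), (18,G4,13), (21,G1,14), (22,G1,15.5), (22,G2,15.5), (23,G2,17.5), (23,G4,17.5), (26,G4,19)
Step 2: Sum ranks within each group.
R_1 = 53 (n_1 = 5)
R_2 = 53 (n_2 = 5)
R_3 = 24 (n_3 = 4)
R_4 = 60 (n_4 = 5)
Step 3: H = 12/(N(N+1)) * sum(R_i^2/n_i) - 3(N+1)
     = 12/(19*20) * (53^2/5 + 53^2/5 + 24^2/4 + 60^2/5) - 3*20
     = 0.031579 * 1987.6 - 60
     = 2.766316.
Step 4: Ties present; correction factor C = 1 - 30/(19^3 - 19) = 0.995614. Corrected H = 2.766316 / 0.995614 = 2.778502.
Step 5: Under H0, H ~ chi^2(3); p-value = 0.427051.
Step 6: alpha = 0.1. fail to reject H0.

H = 2.7785, df = 3, p = 0.427051, fail to reject H0.


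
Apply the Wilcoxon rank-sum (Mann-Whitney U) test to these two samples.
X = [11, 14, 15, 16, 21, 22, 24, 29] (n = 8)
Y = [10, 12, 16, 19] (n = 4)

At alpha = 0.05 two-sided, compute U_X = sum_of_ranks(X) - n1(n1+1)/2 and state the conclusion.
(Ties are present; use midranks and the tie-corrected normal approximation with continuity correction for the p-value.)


Step 1: Combine and sort all 12 observations; assign midranks.
sorted (value, group): (10,Y), (11,X), (12,Y), (14,X), (15,X), (16,X), (16,Y), (19,Y), (21,X), (22,X), (24,X), (29,X)
ranks: 10->1, 11->2, 12->3, 14->4, 15->5, 16->6.5, 16->6.5, 19->8, 21->9, 22->10, 24->11, 29->12
Step 2: Rank sum for X: R1 = 2 + 4 + 5 + 6.5 + 9 + 10 + 11 + 12 = 59.5.
Step 3: U_X = R1 - n1(n1+1)/2 = 59.5 - 8*9/2 = 59.5 - 36 = 23.5.
       U_Y = n1*n2 - U_X = 32 - 23.5 = 8.5.
Step 4: Ties are present, so use the tie-corrected normal approximation (with continuity correction) for the p-value.
Step 5: p-value = 0.233663; compare to alpha = 0.05. fail to reject H0.

U_X = 23.5, p = 0.233663, fail to reject H0 at alpha = 0.05.


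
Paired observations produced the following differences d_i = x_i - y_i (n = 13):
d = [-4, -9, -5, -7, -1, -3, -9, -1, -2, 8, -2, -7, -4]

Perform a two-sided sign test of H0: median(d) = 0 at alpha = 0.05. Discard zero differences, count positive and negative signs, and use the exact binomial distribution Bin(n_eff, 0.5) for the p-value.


Step 1: Discard zero differences. Original n = 13; n_eff = number of nonzero differences = 13.
Nonzero differences (with sign): -4, -9, -5, -7, -1, -3, -9, -1, -2, +8, -2, -7, -4
Step 2: Count signs: positive = 1, negative = 12.
Step 3: Under H0: P(positive) = 0.5, so the number of positives S ~ Bin(13, 0.5).
Step 4: Two-sided exact p-value = sum of Bin(13,0.5) probabilities at or below the observed probability = 0.003418.
Step 5: alpha = 0.05. reject H0.

n_eff = 13, pos = 1, neg = 12, p = 0.003418, reject H0.


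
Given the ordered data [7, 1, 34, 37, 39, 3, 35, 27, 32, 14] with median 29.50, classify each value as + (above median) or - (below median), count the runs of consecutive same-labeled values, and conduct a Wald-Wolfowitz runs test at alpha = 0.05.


Step 1: Compute median = 29.50; label A = above, B = below.
Labels in order: BBAAABABAB  (n_A = 5, n_B = 5)
Step 2: Count runs R = 7.
Step 3: Under H0 (random ordering), E[R] = 2*n_A*n_B/(n_A+n_B) + 1 = 2*5*5/10 + 1 = 6.0000.
        Var[R] = 2*n_A*n_B*(2*n_A*n_B - n_A - n_B) / ((n_A+n_B)^2 * (n_A+n_B-1)) = 2000/900 = 2.2222.
        SD[R] = 1.4907.
Step 4: Continuity-corrected z = (R - 0.5 - E[R]) / SD[R] = (7 - 0.5 - 6.0000) / 1.4907 = 0.3354.
Step 5: Two-sided p-value via normal approximation = 2*(1 - Phi(|z|)) = 0.737316.
Step 6: alpha = 0.05. fail to reject H0.

R = 7, z = 0.3354, p = 0.737316, fail to reject H0.


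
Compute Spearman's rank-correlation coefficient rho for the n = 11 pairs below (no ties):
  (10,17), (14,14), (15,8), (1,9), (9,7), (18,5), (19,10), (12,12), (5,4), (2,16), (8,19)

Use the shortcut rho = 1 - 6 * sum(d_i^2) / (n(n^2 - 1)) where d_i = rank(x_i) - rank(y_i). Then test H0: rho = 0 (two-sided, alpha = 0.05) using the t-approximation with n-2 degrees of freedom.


Step 1: Rank x and y separately (midranks; no ties here).
rank(x): 10->6, 14->8, 15->9, 1->1, 9->5, 18->10, 19->11, 12->7, 5->3, 2->2, 8->4
rank(y): 17->10, 14->8, 8->4, 9->5, 7->3, 5->2, 10->6, 12->7, 4->1, 16->9, 19->11
Step 2: d_i = R_x(i) - R_y(i); compute d_i^2.
  (6-10)^2=16, (8-8)^2=0, (9-4)^2=25, (1-5)^2=16, (5-3)^2=4, (10-2)^2=64, (11-6)^2=25, (7-7)^2=0, (3-1)^2=4, (2-9)^2=49, (4-11)^2=49
sum(d^2) = 252.
Step 3: rho = 1 - 6*252 / (11*(11^2 - 1)) = 1 - 1512/1320 = -0.145455.
Step 4: Under H0, t = rho * sqrt((n-2)/(1-rho^2)) = -0.4411 ~ t(9).
Step 5: Two-sided p-value from the t-distribution with 9 df = 0.669579.
Step 6: alpha = 0.05. fail to reject H0.

rho = -0.1455, p = 0.669579, fail to reject H0 at alpha = 0.05.


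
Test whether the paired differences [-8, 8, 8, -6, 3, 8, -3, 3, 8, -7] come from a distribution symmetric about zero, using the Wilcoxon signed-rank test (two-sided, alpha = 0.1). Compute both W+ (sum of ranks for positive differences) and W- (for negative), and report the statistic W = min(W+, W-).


Step 1: Drop any zero differences (none here) and take |d_i|.
|d| = [8, 8, 8, 6, 3, 8, 3, 3, 8, 7]
Step 2: Midrank |d_i| (ties get averaged ranks).
ranks: |8|->8, |8|->8, |8|->8, |6|->4, |3|->2, |8|->8, |3|->2, |3|->2, |8|->8, |7|->5
Step 3: Attach original signs; sum ranks with positive sign and with negative sign.
W+ = 8 + 8 + 2 + 8 + 2 + 8 = 36
W- = 8 + 4 + 2 + 5 = 19
(Check: W+ + W- = 55 should equal n(n+1)/2 = 55.)
Step 4: Test statistic W = min(W+, W-) = 19.
Step 5: Ties in |d|, so use the tie-corrected normal approximation.
        E[W] = n(n+1)/4 = 10*11/4 = 27.5.
        Tie groups: |d|=3 (t=3), |d|=8 (t=5); sum(t^3 - t) = 144.
        Var[W] = n(n+1)(2n+1)/24 - sum(t^3-t)/48 = 2310/24 - 144/48 = 93.25.
        z = (W - E[W]) / sqrt(Var[W]) = (19 - 27.5) / 9.6566 = -0.8802.
        Two-sided p = 2*Phi(z) = 0.378737.
Step 6: alpha = 0.1. fail to reject H0.

W+ = 36, W- = 19, W = min = 19, p = 0.378737, fail to reject H0.


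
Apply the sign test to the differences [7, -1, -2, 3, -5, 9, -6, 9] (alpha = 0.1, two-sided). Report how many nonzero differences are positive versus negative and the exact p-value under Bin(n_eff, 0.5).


Step 1: Discard zero differences. Original n = 8; n_eff = number of nonzero differences = 8.
Nonzero differences (with sign): +7, -1, -2, +3, -5, +9, -6, +9
Step 2: Count signs: positive = 4, negative = 4.
Step 3: Under H0: P(positive) = 0.5, so the number of positives S ~ Bin(8, 0.5).
Step 4: Two-sided exact p-value = sum of Bin(8,0.5) probabilities at or below the observed probability = 1.000000.
Step 5: alpha = 0.1. fail to reject H0.

n_eff = 8, pos = 4, neg = 4, p = 1.000000, fail to reject H0.


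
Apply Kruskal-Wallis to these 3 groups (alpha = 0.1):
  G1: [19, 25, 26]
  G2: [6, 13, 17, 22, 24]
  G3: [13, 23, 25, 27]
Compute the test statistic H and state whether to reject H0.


Step 1: Combine all N = 12 observations and assign midranks.
sorted (value, group, rank): (6,G2,1), (13,G2,2.5), (13,G3,2.5), (17,G2,4), (19,G1,5), (22,G2,6), (23,G3,7), (24,G2,8), (25,G1,9.5), (25,G3,9.5), (26,G1,11), (27,G3,12)
Step 2: Sum ranks within each group.
R_1 = 25.5 (n_1 = 3)
R_2 = 21.5 (n_2 = 5)
R_3 = 31 (n_3 = 4)
Step 3: H = 12/(N(N+1)) * sum(R_i^2/n_i) - 3(N+1)
     = 12/(12*13) * (25.5^2/3 + 21.5^2/5 + 31^2/4) - 3*13
     = 0.076923 * 549.45 - 39
     = 3.265385.
Step 4: Ties present; correction factor C = 1 - 12/(12^3 - 12) = 0.993007. Corrected H = 3.265385 / 0.993007 = 3.288380.
Step 5: Under H0, H ~ chi^2(2); p-value = 0.193169.
Step 6: alpha = 0.1. fail to reject H0.

H = 3.2884, df = 2, p = 0.193169, fail to reject H0.


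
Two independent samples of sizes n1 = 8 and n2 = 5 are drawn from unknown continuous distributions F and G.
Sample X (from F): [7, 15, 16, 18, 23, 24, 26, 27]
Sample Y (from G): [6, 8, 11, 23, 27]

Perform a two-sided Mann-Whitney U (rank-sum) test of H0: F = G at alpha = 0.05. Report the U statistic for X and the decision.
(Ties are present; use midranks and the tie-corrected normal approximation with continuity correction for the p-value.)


Step 1: Combine and sort all 13 observations; assign midranks.
sorted (value, group): (6,Y), (7,X), (8,Y), (11,Y), (15,X), (16,X), (18,X), (23,X), (23,Y), (24,X), (26,X), (27,X), (27,Y)
ranks: 6->1, 7->2, 8->3, 11->4, 15->5, 16->6, 18->7, 23->8.5, 23->8.5, 24->10, 26->11, 27->12.5, 27->12.5
Step 2: Rank sum for X: R1 = 2 + 5 + 6 + 7 + 8.5 + 10 + 11 + 12.5 = 62.
Step 3: U_X = R1 - n1(n1+1)/2 = 62 - 8*9/2 = 62 - 36 = 26.
       U_Y = n1*n2 - U_X = 40 - 26 = 14.
Step 4: Ties are present, so use the tie-corrected normal approximation (with continuity correction) for the p-value.
Step 5: p-value = 0.419471; compare to alpha = 0.05. fail to reject H0.

U_X = 26, p = 0.419471, fail to reject H0 at alpha = 0.05.


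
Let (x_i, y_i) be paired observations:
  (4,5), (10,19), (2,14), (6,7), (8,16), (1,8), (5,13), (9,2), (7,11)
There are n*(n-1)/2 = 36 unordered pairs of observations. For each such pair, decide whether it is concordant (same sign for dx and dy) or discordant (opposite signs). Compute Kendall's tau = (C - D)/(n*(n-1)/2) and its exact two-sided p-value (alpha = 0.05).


Step 1: Enumerate the 36 unordered pairs (i,j) with i<j and classify each by sign(x_j-x_i) * sign(y_j-y_i).
  (1,2):dx=+6,dy=+14->C; (1,3):dx=-2,dy=+9->D; (1,4):dx=+2,dy=+2->C; (1,5):dx=+4,dy=+11->C
  (1,6):dx=-3,dy=+3->D; (1,7):dx=+1,dy=+8->C; (1,8):dx=+5,dy=-3->D; (1,9):dx=+3,dy=+6->C
  (2,3):dx=-8,dy=-5->C; (2,4):dx=-4,dy=-12->C; (2,5):dx=-2,dy=-3->C; (2,6):dx=-9,dy=-11->C
  (2,7):dx=-5,dy=-6->C; (2,8):dx=-1,dy=-17->C; (2,9):dx=-3,dy=-8->C; (3,4):dx=+4,dy=-7->D
  (3,5):dx=+6,dy=+2->C; (3,6):dx=-1,dy=-6->C; (3,7):dx=+3,dy=-1->D; (3,8):dx=+7,dy=-12->D
  (3,9):dx=+5,dy=-3->D; (4,5):dx=+2,dy=+9->C; (4,6):dx=-5,dy=+1->D; (4,7):dx=-1,dy=+6->D
  (4,8):dx=+3,dy=-5->D; (4,9):dx=+1,dy=+4->C; (5,6):dx=-7,dy=-8->C; (5,7):dx=-3,dy=-3->C
  (5,8):dx=+1,dy=-14->D; (5,9):dx=-1,dy=-5->C; (6,7):dx=+4,dy=+5->C; (6,8):dx=+8,dy=-6->D
  (6,9):dx=+6,dy=+3->C; (7,8):dx=+4,dy=-11->D; (7,9):dx=+2,dy=-2->D; (8,9):dx=-2,dy=+9->D
Step 2: C = 21, D = 15, total pairs = 36.
Step 3: tau = (C - D)/(n(n-1)/2) = (21 - 15)/36 = 0.166667.
Step 4: Exact two-sided p-value (enumerate n! = 362880 permutations of y under H0): p = 0.612202.
Step 5: alpha = 0.05. fail to reject H0.

tau_b = 0.1667 (C=21, D=15), p = 0.612202, fail to reject H0.


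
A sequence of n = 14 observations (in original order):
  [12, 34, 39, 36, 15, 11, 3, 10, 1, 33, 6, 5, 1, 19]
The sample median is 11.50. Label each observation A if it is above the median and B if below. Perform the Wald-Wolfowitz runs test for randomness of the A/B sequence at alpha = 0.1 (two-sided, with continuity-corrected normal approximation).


Step 1: Compute median = 11.50; label A = above, B = below.
Labels in order: AAAAABBBBABBBA  (n_A = 7, n_B = 7)
Step 2: Count runs R = 5.
Step 3: Under H0 (random ordering), E[R] = 2*n_A*n_B/(n_A+n_B) + 1 = 2*7*7/14 + 1 = 8.0000.
        Var[R] = 2*n_A*n_B*(2*n_A*n_B - n_A - n_B) / ((n_A+n_B)^2 * (n_A+n_B-1)) = 8232/2548 = 3.2308.
        SD[R] = 1.7974.
Step 4: Continuity-corrected z = (R + 0.5 - E[R]) / SD[R] = (5 + 0.5 - 8.0000) / 1.7974 = -1.3909.
Step 5: Two-sided p-value via normal approximation = 2*(1 - Phi(|z|)) = 0.164264.
Step 6: alpha = 0.1. fail to reject H0.

R = 5, z = -1.3909, p = 0.164264, fail to reject H0.


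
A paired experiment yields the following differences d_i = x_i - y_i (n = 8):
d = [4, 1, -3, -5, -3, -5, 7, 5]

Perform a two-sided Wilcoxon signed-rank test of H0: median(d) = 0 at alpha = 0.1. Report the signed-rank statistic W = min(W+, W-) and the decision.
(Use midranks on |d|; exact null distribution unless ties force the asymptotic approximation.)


Step 1: Drop any zero differences (none here) and take |d_i|.
|d| = [4, 1, 3, 5, 3, 5, 7, 5]
Step 2: Midrank |d_i| (ties get averaged ranks).
ranks: |4|->4, |1|->1, |3|->2.5, |5|->6, |3|->2.5, |5|->6, |7|->8, |5|->6
Step 3: Attach original signs; sum ranks with positive sign and with negative sign.
W+ = 4 + 1 + 8 + 6 = 19
W- = 2.5 + 6 + 2.5 + 6 = 17
(Check: W+ + W- = 36 should equal n(n+1)/2 = 36.)
Step 4: Test statistic W = min(W+, W-) = 17.
Step 5: Ties in |d|, so use the tie-corrected normal approximation.
        E[W] = n(n+1)/4 = 8*9/4 = 18.
        Tie groups: |d|=3 (t=2), |d|=5 (t=3); sum(t^3 - t) = 30.
        Var[W] = n(n+1)(2n+1)/24 - sum(t^3-t)/48 = 1224/24 - 30/48 = 50.375.
        z = (W - E[W]) / sqrt(Var[W]) = (17 - 18) / 7.0975 = -0.1409.
        Two-sided p = 2*Phi(z) = 0.887954.
Step 6: alpha = 0.1. fail to reject H0.

W+ = 19, W- = 17, W = min = 17, p = 0.887954, fail to reject H0.


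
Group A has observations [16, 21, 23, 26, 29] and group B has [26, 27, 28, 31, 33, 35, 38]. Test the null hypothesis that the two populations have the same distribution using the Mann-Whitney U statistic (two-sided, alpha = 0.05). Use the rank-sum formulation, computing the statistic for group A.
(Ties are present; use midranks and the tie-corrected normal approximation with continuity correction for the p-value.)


Step 1: Combine and sort all 12 observations; assign midranks.
sorted (value, group): (16,X), (21,X), (23,X), (26,X), (26,Y), (27,Y), (28,Y), (29,X), (31,Y), (33,Y), (35,Y), (38,Y)
ranks: 16->1, 21->2, 23->3, 26->4.5, 26->4.5, 27->6, 28->7, 29->8, 31->9, 33->10, 35->11, 38->12
Step 2: Rank sum for X: R1 = 1 + 2 + 3 + 4.5 + 8 = 18.5.
Step 3: U_X = R1 - n1(n1+1)/2 = 18.5 - 5*6/2 = 18.5 - 15 = 3.5.
       U_Y = n1*n2 - U_X = 35 - 3.5 = 31.5.
Step 4: Ties are present, so use the tie-corrected normal approximation (with continuity correction) for the p-value.
Step 5: p-value = 0.028075; compare to alpha = 0.05. reject H0.

U_X = 3.5, p = 0.028075, reject H0 at alpha = 0.05.


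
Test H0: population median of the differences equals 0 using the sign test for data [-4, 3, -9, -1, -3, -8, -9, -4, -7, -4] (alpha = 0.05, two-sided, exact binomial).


Step 1: Discard zero differences. Original n = 10; n_eff = number of nonzero differences = 10.
Nonzero differences (with sign): -4, +3, -9, -1, -3, -8, -9, -4, -7, -4
Step 2: Count signs: positive = 1, negative = 9.
Step 3: Under H0: P(positive) = 0.5, so the number of positives S ~ Bin(10, 0.5).
Step 4: Two-sided exact p-value = sum of Bin(10,0.5) probabilities at or below the observed probability = 0.021484.
Step 5: alpha = 0.05. reject H0.

n_eff = 10, pos = 1, neg = 9, p = 0.021484, reject H0.


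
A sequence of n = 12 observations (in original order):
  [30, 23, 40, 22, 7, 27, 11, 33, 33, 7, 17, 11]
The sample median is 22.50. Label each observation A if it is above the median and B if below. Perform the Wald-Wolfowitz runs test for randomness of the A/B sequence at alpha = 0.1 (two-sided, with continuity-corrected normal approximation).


Step 1: Compute median = 22.50; label A = above, B = below.
Labels in order: AAABBABAABBB  (n_A = 6, n_B = 6)
Step 2: Count runs R = 6.
Step 3: Under H0 (random ordering), E[R] = 2*n_A*n_B/(n_A+n_B) + 1 = 2*6*6/12 + 1 = 7.0000.
        Var[R] = 2*n_A*n_B*(2*n_A*n_B - n_A - n_B) / ((n_A+n_B)^2 * (n_A+n_B-1)) = 4320/1584 = 2.7273.
        SD[R] = 1.6514.
Step 4: Continuity-corrected z = (R + 0.5 - E[R]) / SD[R] = (6 + 0.5 - 7.0000) / 1.6514 = -0.3028.
Step 5: Two-sided p-value via normal approximation = 2*(1 - Phi(|z|)) = 0.762069.
Step 6: alpha = 0.1. fail to reject H0.

R = 6, z = -0.3028, p = 0.762069, fail to reject H0.


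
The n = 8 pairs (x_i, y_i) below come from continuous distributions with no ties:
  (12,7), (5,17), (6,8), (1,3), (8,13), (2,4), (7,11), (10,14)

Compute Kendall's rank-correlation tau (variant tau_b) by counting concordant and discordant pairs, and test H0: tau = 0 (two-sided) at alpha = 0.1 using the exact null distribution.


Step 1: Enumerate the 28 unordered pairs (i,j) with i<j and classify each by sign(x_j-x_i) * sign(y_j-y_i).
  (1,2):dx=-7,dy=+10->D; (1,3):dx=-6,dy=+1->D; (1,4):dx=-11,dy=-4->C; (1,5):dx=-4,dy=+6->D
  (1,6):dx=-10,dy=-3->C; (1,7):dx=-5,dy=+4->D; (1,8):dx=-2,dy=+7->D; (2,3):dx=+1,dy=-9->D
  (2,4):dx=-4,dy=-14->C; (2,5):dx=+3,dy=-4->D; (2,6):dx=-3,dy=-13->C; (2,7):dx=+2,dy=-6->D
  (2,8):dx=+5,dy=-3->D; (3,4):dx=-5,dy=-5->C; (3,5):dx=+2,dy=+5->C; (3,6):dx=-4,dy=-4->C
  (3,7):dx=+1,dy=+3->C; (3,8):dx=+4,dy=+6->C; (4,5):dx=+7,dy=+10->C; (4,6):dx=+1,dy=+1->C
  (4,7):dx=+6,dy=+8->C; (4,8):dx=+9,dy=+11->C; (5,6):dx=-6,dy=-9->C; (5,7):dx=-1,dy=-2->C
  (5,8):dx=+2,dy=+1->C; (6,7):dx=+5,dy=+7->C; (6,8):dx=+8,dy=+10->C; (7,8):dx=+3,dy=+3->C
Step 2: C = 19, D = 9, total pairs = 28.
Step 3: tau = (C - D)/(n(n-1)/2) = (19 - 9)/28 = 0.357143.
Step 4: Exact two-sided p-value (enumerate n! = 40320 permutations of y under H0): p = 0.275099.
Step 5: alpha = 0.1. fail to reject H0.

tau_b = 0.3571 (C=19, D=9), p = 0.275099, fail to reject H0.


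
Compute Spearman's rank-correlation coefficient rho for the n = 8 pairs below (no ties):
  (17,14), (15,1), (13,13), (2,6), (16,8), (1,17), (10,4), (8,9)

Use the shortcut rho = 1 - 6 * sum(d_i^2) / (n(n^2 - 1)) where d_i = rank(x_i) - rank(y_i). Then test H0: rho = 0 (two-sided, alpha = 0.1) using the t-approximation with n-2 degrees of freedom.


Step 1: Rank x and y separately (midranks; no ties here).
rank(x): 17->8, 15->6, 13->5, 2->2, 16->7, 1->1, 10->4, 8->3
rank(y): 14->7, 1->1, 13->6, 6->3, 8->4, 17->8, 4->2, 9->5
Step 2: d_i = R_x(i) - R_y(i); compute d_i^2.
  (8-7)^2=1, (6-1)^2=25, (5-6)^2=1, (2-3)^2=1, (7-4)^2=9, (1-8)^2=49, (4-2)^2=4, (3-5)^2=4
sum(d^2) = 94.
Step 3: rho = 1 - 6*94 / (8*(8^2 - 1)) = 1 - 564/504 = -0.119048.
Step 4: Under H0, t = rho * sqrt((n-2)/(1-rho^2)) = -0.2937 ~ t(6).
Step 5: Two-sided p-value from the t-distribution with 6 df = 0.778886.
Step 6: alpha = 0.1. fail to reject H0.

rho = -0.1190, p = 0.778886, fail to reject H0 at alpha = 0.1.


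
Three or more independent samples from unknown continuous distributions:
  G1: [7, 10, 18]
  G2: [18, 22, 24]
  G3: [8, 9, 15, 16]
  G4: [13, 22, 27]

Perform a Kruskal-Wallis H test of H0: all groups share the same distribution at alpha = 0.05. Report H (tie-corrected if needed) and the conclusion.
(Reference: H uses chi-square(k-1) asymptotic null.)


Step 1: Combine all N = 13 observations and assign midranks.
sorted (value, group, rank): (7,G1,1), (8,G3,2), (9,G3,3), (10,G1,4), (13,G4,5), (15,G3,6), (16,G3,7), (18,G1,8.5), (18,G2,8.5), (22,G2,10.5), (22,G4,10.5), (24,G2,12), (27,G4,13)
Step 2: Sum ranks within each group.
R_1 = 13.5 (n_1 = 3)
R_2 = 31 (n_2 = 3)
R_3 = 18 (n_3 = 4)
R_4 = 28.5 (n_4 = 3)
Step 3: H = 12/(N(N+1)) * sum(R_i^2/n_i) - 3(N+1)
     = 12/(13*14) * (13.5^2/3 + 31^2/3 + 18^2/4 + 28.5^2/3) - 3*14
     = 0.065934 * 732.833 - 42
     = 6.318681.
Step 4: Ties present; correction factor C = 1 - 12/(13^3 - 13) = 0.994505. Corrected H = 6.318681 / 0.994505 = 6.353591.
Step 5: Under H0, H ~ chi^2(3); p-value = 0.095619.
Step 6: alpha = 0.05. fail to reject H0.

H = 6.3536, df = 3, p = 0.095619, fail to reject H0.


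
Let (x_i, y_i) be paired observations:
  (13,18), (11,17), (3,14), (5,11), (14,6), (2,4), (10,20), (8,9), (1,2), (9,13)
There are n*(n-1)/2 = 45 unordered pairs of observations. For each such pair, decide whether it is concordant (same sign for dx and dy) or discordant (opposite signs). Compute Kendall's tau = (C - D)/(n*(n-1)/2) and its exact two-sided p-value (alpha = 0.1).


Step 1: Enumerate the 45 unordered pairs (i,j) with i<j and classify each by sign(x_j-x_i) * sign(y_j-y_i).
  (1,2):dx=-2,dy=-1->C; (1,3):dx=-10,dy=-4->C; (1,4):dx=-8,dy=-7->C; (1,5):dx=+1,dy=-12->D
  (1,6):dx=-11,dy=-14->C; (1,7):dx=-3,dy=+2->D; (1,8):dx=-5,dy=-9->C; (1,9):dx=-12,dy=-16->C
  (1,10):dx=-4,dy=-5->C; (2,3):dx=-8,dy=-3->C; (2,4):dx=-6,dy=-6->C; (2,5):dx=+3,dy=-11->D
  (2,6):dx=-9,dy=-13->C; (2,7):dx=-1,dy=+3->D; (2,8):dx=-3,dy=-8->C; (2,9):dx=-10,dy=-15->C
  (2,10):dx=-2,dy=-4->C; (3,4):dx=+2,dy=-3->D; (3,5):dx=+11,dy=-8->D; (3,6):dx=-1,dy=-10->C
  (3,7):dx=+7,dy=+6->C; (3,8):dx=+5,dy=-5->D; (3,9):dx=-2,dy=-12->C; (3,10):dx=+6,dy=-1->D
  (4,5):dx=+9,dy=-5->D; (4,6):dx=-3,dy=-7->C; (4,7):dx=+5,dy=+9->C; (4,8):dx=+3,dy=-2->D
  (4,9):dx=-4,dy=-9->C; (4,10):dx=+4,dy=+2->C; (5,6):dx=-12,dy=-2->C; (5,7):dx=-4,dy=+14->D
  (5,8):dx=-6,dy=+3->D; (5,9):dx=-13,dy=-4->C; (5,10):dx=-5,dy=+7->D; (6,7):dx=+8,dy=+16->C
  (6,8):dx=+6,dy=+5->C; (6,9):dx=-1,dy=-2->C; (6,10):dx=+7,dy=+9->C; (7,8):dx=-2,dy=-11->C
  (7,9):dx=-9,dy=-18->C; (7,10):dx=-1,dy=-7->C; (8,9):dx=-7,dy=-7->C; (8,10):dx=+1,dy=+4->C
  (9,10):dx=+8,dy=+11->C
Step 2: C = 32, D = 13, total pairs = 45.
Step 3: tau = (C - D)/(n(n-1)/2) = (32 - 13)/45 = 0.422222.
Step 4: Exact two-sided p-value (enumerate n! = 3628800 permutations of y under H0): p = 0.108313.
Step 5: alpha = 0.1. fail to reject H0.

tau_b = 0.4222 (C=32, D=13), p = 0.108313, fail to reject H0.


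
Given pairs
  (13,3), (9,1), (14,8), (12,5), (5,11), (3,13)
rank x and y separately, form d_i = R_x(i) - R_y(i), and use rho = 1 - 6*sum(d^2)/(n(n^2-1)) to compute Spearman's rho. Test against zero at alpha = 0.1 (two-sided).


Step 1: Rank x and y separately (midranks; no ties here).
rank(x): 13->5, 9->3, 14->6, 12->4, 5->2, 3->1
rank(y): 3->2, 1->1, 8->4, 5->3, 11->5, 13->6
Step 2: d_i = R_x(i) - R_y(i); compute d_i^2.
  (5-2)^2=9, (3-1)^2=4, (6-4)^2=4, (4-3)^2=1, (2-5)^2=9, (1-6)^2=25
sum(d^2) = 52.
Step 3: rho = 1 - 6*52 / (6*(6^2 - 1)) = 1 - 312/210 = -0.485714.
Step 4: Under H0, t = rho * sqrt((n-2)/(1-rho^2)) = -1.1113 ~ t(4).
Step 5: Two-sided p-value from the t-distribution with 4 df = 0.328723.
Step 6: alpha = 0.1. fail to reject H0.

rho = -0.4857, p = 0.328723, fail to reject H0 at alpha = 0.1.


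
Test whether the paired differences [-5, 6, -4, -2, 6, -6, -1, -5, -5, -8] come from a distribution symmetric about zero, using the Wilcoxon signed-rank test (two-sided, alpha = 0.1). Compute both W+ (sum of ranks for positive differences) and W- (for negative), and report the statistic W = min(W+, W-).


Step 1: Drop any zero differences (none here) and take |d_i|.
|d| = [5, 6, 4, 2, 6, 6, 1, 5, 5, 8]
Step 2: Midrank |d_i| (ties get averaged ranks).
ranks: |5|->5, |6|->8, |4|->3, |2|->2, |6|->8, |6|->8, |1|->1, |5|->5, |5|->5, |8|->10
Step 3: Attach original signs; sum ranks with positive sign and with negative sign.
W+ = 8 + 8 = 16
W- = 5 + 3 + 2 + 8 + 1 + 5 + 5 + 10 = 39
(Check: W+ + W- = 55 should equal n(n+1)/2 = 55.)
Step 4: Test statistic W = min(W+, W-) = 16.
Step 5: Ties in |d|, so use the tie-corrected normal approximation.
        E[W] = n(n+1)/4 = 10*11/4 = 27.5.
        Tie groups: |d|=5 (t=3), |d|=6 (t=3); sum(t^3 - t) = 48.
        Var[W] = n(n+1)(2n+1)/24 - sum(t^3-t)/48 = 2310/24 - 48/48 = 95.25.
        z = (W - E[W]) / sqrt(Var[W]) = (16 - 27.5) / 9.7596 = -1.1783.
        Two-sided p = 2*Phi(z) = 0.238667.
Step 6: alpha = 0.1. fail to reject H0.

W+ = 16, W- = 39, W = min = 16, p = 0.238667, fail to reject H0.


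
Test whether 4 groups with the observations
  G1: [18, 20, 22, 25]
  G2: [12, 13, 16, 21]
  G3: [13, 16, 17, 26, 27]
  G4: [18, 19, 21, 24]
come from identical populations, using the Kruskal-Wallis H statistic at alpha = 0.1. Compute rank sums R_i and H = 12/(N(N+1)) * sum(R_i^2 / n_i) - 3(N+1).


Step 1: Combine all N = 17 observations and assign midranks.
sorted (value, group, rank): (12,G2,1), (13,G2,2.5), (13,G3,2.5), (16,G2,4.5), (16,G3,4.5), (17,G3,6), (18,G1,7.5), (18,G4,7.5), (19,G4,9), (20,G1,10), (21,G2,11.5), (21,G4,11.5), (22,G1,13), (24,G4,14), (25,G1,15), (26,G3,16), (27,G3,17)
Step 2: Sum ranks within each group.
R_1 = 45.5 (n_1 = 4)
R_2 = 19.5 (n_2 = 4)
R_3 = 46 (n_3 = 5)
R_4 = 42 (n_4 = 4)
Step 3: H = 12/(N(N+1)) * sum(R_i^2/n_i) - 3(N+1)
     = 12/(17*18) * (45.5^2/4 + 19.5^2/4 + 46^2/5 + 42^2/4) - 3*18
     = 0.039216 * 1476.83 - 54
     = 3.914706.
Step 4: Ties present; correction factor C = 1 - 24/(17^3 - 17) = 0.995098. Corrected H = 3.914706 / 0.995098 = 3.933990.
Step 5: Under H0, H ~ chi^2(3); p-value = 0.268681.
Step 6: alpha = 0.1. fail to reject H0.

H = 3.9340, df = 3, p = 0.268681, fail to reject H0.


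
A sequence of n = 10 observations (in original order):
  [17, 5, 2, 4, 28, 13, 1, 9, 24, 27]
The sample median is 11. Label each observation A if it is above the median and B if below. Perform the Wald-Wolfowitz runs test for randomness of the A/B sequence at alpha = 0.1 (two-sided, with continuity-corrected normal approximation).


Step 1: Compute median = 11; label A = above, B = below.
Labels in order: ABBBAABBAA  (n_A = 5, n_B = 5)
Step 2: Count runs R = 5.
Step 3: Under H0 (random ordering), E[R] = 2*n_A*n_B/(n_A+n_B) + 1 = 2*5*5/10 + 1 = 6.0000.
        Var[R] = 2*n_A*n_B*(2*n_A*n_B - n_A - n_B) / ((n_A+n_B)^2 * (n_A+n_B-1)) = 2000/900 = 2.2222.
        SD[R] = 1.4907.
Step 4: Continuity-corrected z = (R + 0.5 - E[R]) / SD[R] = (5 + 0.5 - 6.0000) / 1.4907 = -0.3354.
Step 5: Two-sided p-value via normal approximation = 2*(1 - Phi(|z|)) = 0.737316.
Step 6: alpha = 0.1. fail to reject H0.

R = 5, z = -0.3354, p = 0.737316, fail to reject H0.


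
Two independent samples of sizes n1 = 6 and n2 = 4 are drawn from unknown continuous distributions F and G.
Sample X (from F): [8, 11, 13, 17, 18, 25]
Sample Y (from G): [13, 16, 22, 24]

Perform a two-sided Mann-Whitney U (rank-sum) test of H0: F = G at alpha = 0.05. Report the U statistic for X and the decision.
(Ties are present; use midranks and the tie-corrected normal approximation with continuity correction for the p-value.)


Step 1: Combine and sort all 10 observations; assign midranks.
sorted (value, group): (8,X), (11,X), (13,X), (13,Y), (16,Y), (17,X), (18,X), (22,Y), (24,Y), (25,X)
ranks: 8->1, 11->2, 13->3.5, 13->3.5, 16->5, 17->6, 18->7, 22->8, 24->9, 25->10
Step 2: Rank sum for X: R1 = 1 + 2 + 3.5 + 6 + 7 + 10 = 29.5.
Step 3: U_X = R1 - n1(n1+1)/2 = 29.5 - 6*7/2 = 29.5 - 21 = 8.5.
       U_Y = n1*n2 - U_X = 24 - 8.5 = 15.5.
Step 4: Ties are present, so use the tie-corrected normal approximation (with continuity correction) for the p-value.
Step 5: p-value = 0.521166; compare to alpha = 0.05. fail to reject H0.

U_X = 8.5, p = 0.521166, fail to reject H0 at alpha = 0.05.


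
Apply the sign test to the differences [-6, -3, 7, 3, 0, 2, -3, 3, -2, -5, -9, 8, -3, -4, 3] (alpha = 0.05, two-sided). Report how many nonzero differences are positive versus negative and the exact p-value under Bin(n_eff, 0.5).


Step 1: Discard zero differences. Original n = 15; n_eff = number of nonzero differences = 14.
Nonzero differences (with sign): -6, -3, +7, +3, +2, -3, +3, -2, -5, -9, +8, -3, -4, +3
Step 2: Count signs: positive = 6, negative = 8.
Step 3: Under H0: P(positive) = 0.5, so the number of positives S ~ Bin(14, 0.5).
Step 4: Two-sided exact p-value = sum of Bin(14,0.5) probabilities at or below the observed probability = 0.790527.
Step 5: alpha = 0.05. fail to reject H0.

n_eff = 14, pos = 6, neg = 8, p = 0.790527, fail to reject H0.


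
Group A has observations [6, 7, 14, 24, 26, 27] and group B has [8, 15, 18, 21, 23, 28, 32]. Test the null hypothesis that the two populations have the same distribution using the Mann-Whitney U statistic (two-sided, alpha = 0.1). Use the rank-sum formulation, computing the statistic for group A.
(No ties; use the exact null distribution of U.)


Step 1: Combine and sort all 13 observations; assign midranks.
sorted (value, group): (6,X), (7,X), (8,Y), (14,X), (15,Y), (18,Y), (21,Y), (23,Y), (24,X), (26,X), (27,X), (28,Y), (32,Y)
ranks: 6->1, 7->2, 8->3, 14->4, 15->5, 18->6, 21->7, 23->8, 24->9, 26->10, 27->11, 28->12, 32->13
Step 2: Rank sum for X: R1 = 1 + 2 + 4 + 9 + 10 + 11 = 37.
Step 3: U_X = R1 - n1(n1+1)/2 = 37 - 6*7/2 = 37 - 21 = 16.
       U_Y = n1*n2 - U_X = 42 - 16 = 26.
Step 4: No ties, so the exact null distribution of U (based on enumerating the C(13,6) = 1716 equally likely rank assignments) gives the two-sided p-value.
Step 5: p-value = 0.533800; compare to alpha = 0.1. fail to reject H0.

U_X = 16, p = 0.533800, fail to reject H0 at alpha = 0.1.


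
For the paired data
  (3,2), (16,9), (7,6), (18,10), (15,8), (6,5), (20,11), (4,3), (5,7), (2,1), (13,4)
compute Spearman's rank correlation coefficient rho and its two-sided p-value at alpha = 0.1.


Step 1: Rank x and y separately (midranks; no ties here).
rank(x): 3->2, 16->9, 7->6, 18->10, 15->8, 6->5, 20->11, 4->3, 5->4, 2->1, 13->7
rank(y): 2->2, 9->9, 6->6, 10->10, 8->8, 5->5, 11->11, 3->3, 7->7, 1->1, 4->4
Step 2: d_i = R_x(i) - R_y(i); compute d_i^2.
  (2-2)^2=0, (9-9)^2=0, (6-6)^2=0, (10-10)^2=0, (8-8)^2=0, (5-5)^2=0, (11-11)^2=0, (3-3)^2=0, (4-7)^2=9, (1-1)^2=0, (7-4)^2=9
sum(d^2) = 18.
Step 3: rho = 1 - 6*18 / (11*(11^2 - 1)) = 1 - 108/1320 = 0.918182.
Step 4: Under H0, t = rho * sqrt((n-2)/(1-rho^2)) = 6.9531 ~ t(9).
Step 5: Two-sided p-value from the t-distribution with 9 df = 0.000067.
Step 6: alpha = 0.1. reject H0.

rho = 0.9182, p = 0.000067, reject H0 at alpha = 0.1.


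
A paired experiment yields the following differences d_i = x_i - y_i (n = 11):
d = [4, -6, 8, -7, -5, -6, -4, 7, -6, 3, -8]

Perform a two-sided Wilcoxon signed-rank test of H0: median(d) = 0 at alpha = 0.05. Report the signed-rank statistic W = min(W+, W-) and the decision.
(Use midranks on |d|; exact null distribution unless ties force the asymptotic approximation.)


Step 1: Drop any zero differences (none here) and take |d_i|.
|d| = [4, 6, 8, 7, 5, 6, 4, 7, 6, 3, 8]
Step 2: Midrank |d_i| (ties get averaged ranks).
ranks: |4|->2.5, |6|->6, |8|->10.5, |7|->8.5, |5|->4, |6|->6, |4|->2.5, |7|->8.5, |6|->6, |3|->1, |8|->10.5
Step 3: Attach original signs; sum ranks with positive sign and with negative sign.
W+ = 2.5 + 10.5 + 8.5 + 1 = 22.5
W- = 6 + 8.5 + 4 + 6 + 2.5 + 6 + 10.5 = 43.5
(Check: W+ + W- = 66 should equal n(n+1)/2 = 66.)
Step 4: Test statistic W = min(W+, W-) = 22.5.
Step 5: Ties in |d|, so use the tie-corrected normal approximation.
        E[W] = n(n+1)/4 = 11*12/4 = 33.
        Tie groups: |d|=4 (t=2), |d|=6 (t=3), |d|=7 (t=2), |d|=8 (t=2); sum(t^3 - t) = 42.
        Var[W] = n(n+1)(2n+1)/24 - sum(t^3-t)/48 = 3036/24 - 42/48 = 125.625.
        z = (W - E[W]) / sqrt(Var[W]) = (22.5 - 33) / 11.2083 = -0.9368.
        Two-sided p = 2*Phi(z) = 0.348857.
Step 6: alpha = 0.05. fail to reject H0.

W+ = 22.5, W- = 43.5, W = min = 22.5, p = 0.348857, fail to reject H0.


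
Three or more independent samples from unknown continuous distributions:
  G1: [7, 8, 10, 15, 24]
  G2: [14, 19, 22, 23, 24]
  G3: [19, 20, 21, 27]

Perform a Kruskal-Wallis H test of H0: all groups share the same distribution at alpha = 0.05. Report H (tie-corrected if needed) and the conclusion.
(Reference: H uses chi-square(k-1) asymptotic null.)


Step 1: Combine all N = 14 observations and assign midranks.
sorted (value, group, rank): (7,G1,1), (8,G1,2), (10,G1,3), (14,G2,4), (15,G1,5), (19,G2,6.5), (19,G3,6.5), (20,G3,8), (21,G3,9), (22,G2,10), (23,G2,11), (24,G1,12.5), (24,G2,12.5), (27,G3,14)
Step 2: Sum ranks within each group.
R_1 = 23.5 (n_1 = 5)
R_2 = 44 (n_2 = 5)
R_3 = 37.5 (n_3 = 4)
Step 3: H = 12/(N(N+1)) * sum(R_i^2/n_i) - 3(N+1)
     = 12/(14*15) * (23.5^2/5 + 44^2/5 + 37.5^2/4) - 3*15
     = 0.057143 * 849.212 - 45
     = 3.526429.
Step 4: Ties present; correction factor C = 1 - 12/(14^3 - 14) = 0.995604. Corrected H = 3.526429 / 0.995604 = 3.541998.
Step 5: Under H0, H ~ chi^2(2); p-value = 0.170163.
Step 6: alpha = 0.05. fail to reject H0.

H = 3.5420, df = 2, p = 0.170163, fail to reject H0.


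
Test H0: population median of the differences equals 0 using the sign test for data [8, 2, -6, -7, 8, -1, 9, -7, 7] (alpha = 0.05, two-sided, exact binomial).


Step 1: Discard zero differences. Original n = 9; n_eff = number of nonzero differences = 9.
Nonzero differences (with sign): +8, +2, -6, -7, +8, -1, +9, -7, +7
Step 2: Count signs: positive = 5, negative = 4.
Step 3: Under H0: P(positive) = 0.5, so the number of positives S ~ Bin(9, 0.5).
Step 4: Two-sided exact p-value = sum of Bin(9,0.5) probabilities at or below the observed probability = 1.000000.
Step 5: alpha = 0.05. fail to reject H0.

n_eff = 9, pos = 5, neg = 4, p = 1.000000, fail to reject H0.


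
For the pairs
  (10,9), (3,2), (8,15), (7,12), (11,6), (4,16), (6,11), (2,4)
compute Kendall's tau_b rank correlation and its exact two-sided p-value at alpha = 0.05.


Step 1: Enumerate the 28 unordered pairs (i,j) with i<j and classify each by sign(x_j-x_i) * sign(y_j-y_i).
  (1,2):dx=-7,dy=-7->C; (1,3):dx=-2,dy=+6->D; (1,4):dx=-3,dy=+3->D; (1,5):dx=+1,dy=-3->D
  (1,6):dx=-6,dy=+7->D; (1,7):dx=-4,dy=+2->D; (1,8):dx=-8,dy=-5->C; (2,3):dx=+5,dy=+13->C
  (2,4):dx=+4,dy=+10->C; (2,5):dx=+8,dy=+4->C; (2,6):dx=+1,dy=+14->C; (2,7):dx=+3,dy=+9->C
  (2,8):dx=-1,dy=+2->D; (3,4):dx=-1,dy=-3->C; (3,5):dx=+3,dy=-9->D; (3,6):dx=-4,dy=+1->D
  (3,7):dx=-2,dy=-4->C; (3,8):dx=-6,dy=-11->C; (4,5):dx=+4,dy=-6->D; (4,6):dx=-3,dy=+4->D
  (4,7):dx=-1,dy=-1->C; (4,8):dx=-5,dy=-8->C; (5,6):dx=-7,dy=+10->D; (5,7):dx=-5,dy=+5->D
  (5,8):dx=-9,dy=-2->C; (6,7):dx=+2,dy=-5->D; (6,8):dx=-2,dy=-12->C; (7,8):dx=-4,dy=-7->C
Step 2: C = 15, D = 13, total pairs = 28.
Step 3: tau = (C - D)/(n(n-1)/2) = (15 - 13)/28 = 0.071429.
Step 4: Exact two-sided p-value (enumerate n! = 40320 permutations of y under H0): p = 0.904861.
Step 5: alpha = 0.05. fail to reject H0.

tau_b = 0.0714 (C=15, D=13), p = 0.904861, fail to reject H0.


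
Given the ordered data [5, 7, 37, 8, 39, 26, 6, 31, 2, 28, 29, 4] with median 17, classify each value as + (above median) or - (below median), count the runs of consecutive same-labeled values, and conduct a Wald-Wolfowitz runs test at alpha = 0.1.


Step 1: Compute median = 17; label A = above, B = below.
Labels in order: BBABAABABAAB  (n_A = 6, n_B = 6)
Step 2: Count runs R = 9.
Step 3: Under H0 (random ordering), E[R] = 2*n_A*n_B/(n_A+n_B) + 1 = 2*6*6/12 + 1 = 7.0000.
        Var[R] = 2*n_A*n_B*(2*n_A*n_B - n_A - n_B) / ((n_A+n_B)^2 * (n_A+n_B-1)) = 4320/1584 = 2.7273.
        SD[R] = 1.6514.
Step 4: Continuity-corrected z = (R - 0.5 - E[R]) / SD[R] = (9 - 0.5 - 7.0000) / 1.6514 = 0.9083.
Step 5: Two-sided p-value via normal approximation = 2*(1 - Phi(|z|)) = 0.363722.
Step 6: alpha = 0.1. fail to reject H0.

R = 9, z = 0.9083, p = 0.363722, fail to reject H0.
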